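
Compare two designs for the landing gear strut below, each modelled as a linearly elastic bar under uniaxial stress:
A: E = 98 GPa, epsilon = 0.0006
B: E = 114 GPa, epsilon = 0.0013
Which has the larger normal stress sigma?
Model: a linearly elastic bar under uniaxial stress, so sigma = E·epsilon (SI units).
  A: sigma = (9.8 × 10¹⁰) × 0.0006 = 5.88 × 10⁷ Pa = 58.8 MPa
  B: sigma = (1.14 × 10¹¹) × 0.0013 = 1.482 × 10⁸ Pa = 148.2 MPa
148.2 MPa > 58.8 MPa, so B is larger.
Final answer: B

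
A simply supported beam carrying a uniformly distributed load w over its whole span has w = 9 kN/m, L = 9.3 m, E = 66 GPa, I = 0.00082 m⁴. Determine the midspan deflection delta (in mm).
Model: a simply supported beam carrying a uniformly distributed load w over its whole span, so delta = (5·w·L^4) / (384·E·I).
Convert to SI units:
  w = 9 kN/m = 9000 N/m
  E = 66 GPa = 6.6 × 10¹⁰ Pa
Substitute:
  delta = (5 × 9000 × 9.3^4) / (384 × (6.6 × 10¹⁰) × 0.00082)
  delta = 0.0162 m
Convert: delta = 0.0162 m = 16.2 mm
Final answer: delta = 16.2 mm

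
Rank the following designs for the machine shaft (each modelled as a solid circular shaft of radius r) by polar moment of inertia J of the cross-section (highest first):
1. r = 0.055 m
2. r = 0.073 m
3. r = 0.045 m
Model: a solid circular shaft of radius r, so J = (π·r^4) / 2 (SI units).
  Case 1: J = (π × 0.055^4) / 2 = 1.437 × 10⁻⁵ m⁴
  Case 2: J = (π × 0.073^4) / 2 = 4.461 × 10⁻⁵ m⁴
  Case 3: J = (π × 0.045^4) / 2 = 6.441 × 10⁻⁶ m⁴
Ordering: 4.461 × 10⁻⁵ m⁴ (case 2) > 1.437 × 10⁻⁵ m⁴ (case 1) > 6.441 × 10⁻⁶ m⁴ (case 3)
Final answer: 2, 1, 3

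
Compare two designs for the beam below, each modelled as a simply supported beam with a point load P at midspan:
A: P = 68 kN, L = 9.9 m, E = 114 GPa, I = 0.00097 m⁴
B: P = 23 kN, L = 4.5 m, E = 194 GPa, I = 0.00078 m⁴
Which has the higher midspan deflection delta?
Model: a simply supported beam with a point load P at midspan, so delta = (P·L^3) / (48·E·I) (SI units).
  A: delta = (68000 × 9.9^3) / (48 × (1.14 × 10¹¹) × 0.00097) = 0.01243 m = 12.43 mm
  B: delta = (23000 × 4.5^3) / (48 × (1.94 × 10¹¹) × 0.00078) = 0.0002886 m = 0.2886 mm
12.43 mm > 0.2886 mm, so A is larger.
Final answer: A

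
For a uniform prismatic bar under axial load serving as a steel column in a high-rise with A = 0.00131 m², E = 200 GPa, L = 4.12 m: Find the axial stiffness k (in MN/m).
Model: a uniform prismatic bar under axial load, so k = (A·E) / L.
Convert to SI units:
  E = 200 GPa = 2 × 10¹¹ Pa
Substitute:
  k = (0.00131 × (2 × 10¹¹)) / 4.12
  k = 6.359 × 10⁷ N/m
Convert: k = 6.359 × 10⁷ N/m = 63.59 MN/m
Final answer: k = 63.59 MN/m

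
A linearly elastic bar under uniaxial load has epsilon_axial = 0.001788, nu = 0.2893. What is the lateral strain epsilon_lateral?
Model: a linearly elastic bar under uniaxial load, so epsilon_lateral = -nu·epsilon_axial.
Substitute:
  epsilon_lateral = -(0.2893 × 0.001788)
  epsilon_lateral = -0.0005173
Final answer: epsilon_lateral = -0.0005173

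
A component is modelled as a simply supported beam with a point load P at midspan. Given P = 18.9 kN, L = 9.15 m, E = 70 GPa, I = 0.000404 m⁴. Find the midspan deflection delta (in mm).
Model: a simply supported beam with a point load P at midspan, so delta = (P·L^3) / (48·E·I).
Convert to SI units:
  P = 18.9 kN = 18900 N
  E = 70 GPa = 7 × 10¹⁰ Pa
Substitute:
  delta = (18900 × 9.15^3) / (48 × (7 × 10¹⁰) × 0.000404)
  delta = 0.01067 m
Convert: delta = 0.01067 m = 10.67 mm
Final answer: delta = 10.67 mm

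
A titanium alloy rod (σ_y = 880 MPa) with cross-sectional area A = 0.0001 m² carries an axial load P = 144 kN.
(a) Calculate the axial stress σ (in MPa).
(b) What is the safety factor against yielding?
(a) Axial stress σ = P/A. Convert P = 144 kN = 144000 N.
  σ = 144000 / 0.0001 = 1.44 × 10⁹ Pa = 1440 MPa
(b) Safety factor SF = σ_y/σ = 880 / 1440 = 0.6111
Final answer: (a) σ = 1440 MPa, (b) SF = 0.6111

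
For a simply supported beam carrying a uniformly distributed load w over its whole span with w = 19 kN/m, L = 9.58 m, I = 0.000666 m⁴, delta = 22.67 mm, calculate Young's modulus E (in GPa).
Model: a simply supported beam carrying a uniformly distributed load w over its whole span, so delta = (5·w·L^4) / (384·E·I).
Solve for E: E = (5·w·L^4) / (384·delta·I).
Convert to SI units:
  w = 19 kN/m = 19000 N/m
  delta = 22.67 mm = 0.02267 m
Substitute:
  E = (5 × 19000 × 9.58^4) / (384 × 0.02267 × 0.000666)
  E = 1.38 × 10¹¹ Pa
Convert: E = 1.38 × 10¹¹ Pa = 138 GPa
Final answer: E = 138 GPa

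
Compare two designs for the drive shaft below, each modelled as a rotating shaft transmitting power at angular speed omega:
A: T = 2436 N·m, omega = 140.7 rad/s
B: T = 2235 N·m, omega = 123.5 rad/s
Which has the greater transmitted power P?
Model: a rotating shaft transmitting power at angular speed omega, so P = T·omega (SI units).
  A: P = 2436 × 140.7 = 342700 W = 342.7 kW
  B: P = 2235 × 123.5 = 276000 W = 276 kW
342.7 kW > 276 kW, so A is larger.
Final answer: A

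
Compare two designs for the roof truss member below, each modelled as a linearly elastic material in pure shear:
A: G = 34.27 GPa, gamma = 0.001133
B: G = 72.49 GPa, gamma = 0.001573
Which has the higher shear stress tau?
Model: a linearly elastic material in pure shear, so tau = G·gamma (SI units).
  A: tau = (3.427 × 10¹⁰) × 0.001133 = 3.883 × 10⁷ Pa = 38.83 MPa
  B: tau = (7.249 × 10¹⁰) × 0.001573 = 1.14 × 10⁸ Pa = 114 MPa
114 MPa > 38.83 MPa, so B is larger.
Final answer: B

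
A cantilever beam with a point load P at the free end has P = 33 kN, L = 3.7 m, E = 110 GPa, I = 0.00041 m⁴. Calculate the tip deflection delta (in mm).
Model: a cantilever beam with a point load P at the free end, so delta = (P·L^3) / (3·E·I).
Convert to SI units:
  P = 33 kN = 33000 N
  E = 110 GPa = 1.1 × 10¹¹ Pa
Substitute:
  delta = (33000 × 3.7^3) / (3 × (1.1 × 10¹¹) × 0.00041)
  delta = 0.01235 m
Convert: delta = 0.01235 m = 12.35 mm
Final answer: delta = 12.35 mm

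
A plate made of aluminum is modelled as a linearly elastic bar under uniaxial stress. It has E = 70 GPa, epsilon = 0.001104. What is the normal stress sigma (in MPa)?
Model: a linearly elastic bar under uniaxial stress, so sigma = E·epsilon.
Convert to SI units:
  E = 70 GPa = 7 × 10¹⁰ Pa
Substitute:
  sigma = (7 × 10¹⁰) × 0.001104
  sigma = 7.728 × 10⁷ Pa
Convert: sigma = 7.728 × 10⁷ Pa = 77.28 MPa
Final answer: sigma = 77.28 MPa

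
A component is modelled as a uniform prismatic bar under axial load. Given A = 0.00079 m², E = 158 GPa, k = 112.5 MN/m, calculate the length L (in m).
Model: a uniform prismatic bar under axial load, so k = (A·E) / L.
Solve for L: L = (A·E) / k.
Convert to SI units:
  E = 158 GPa = 1.58 × 10¹¹ Pa
  k = 112.5 MN/m = 1.125 × 10⁸ N/m
Substitute:
  L = (0.00079 × (1.58 × 10¹¹)) / (1.125 × 10⁸)
  L = 1.11 m
Final answer: L = 1.11 m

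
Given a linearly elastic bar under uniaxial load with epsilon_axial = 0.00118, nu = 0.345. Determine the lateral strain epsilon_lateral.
Model: a linearly elastic bar under uniaxial load, so epsilon_lateral = -nu·epsilon_axial.
Substitute:
  epsilon_lateral = -(0.345 × 0.00118)
  epsilon_lateral = -0.0004071
Final answer: epsilon_lateral = -0.0004071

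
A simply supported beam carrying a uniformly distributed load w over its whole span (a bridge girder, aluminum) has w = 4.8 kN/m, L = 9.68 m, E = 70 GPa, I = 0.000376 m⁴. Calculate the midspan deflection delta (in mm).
Model: a simply supported beam carrying a uniformly distributed load w over its whole span, so delta = (5·w·L^4) / (384·E·I).
Convert to SI units:
  w = 4.8 kN/m = 4800 N/m
  E = 70 GPa = 7 × 10¹⁰ Pa
Substitute:
  delta = (5 × 4800 × 9.68^4) / (384 × (7 × 10¹⁰) × 0.000376)
  delta = 0.02085 m
Convert: delta = 0.02085 m = 20.85 mm
Final answer: delta = 20.85 mm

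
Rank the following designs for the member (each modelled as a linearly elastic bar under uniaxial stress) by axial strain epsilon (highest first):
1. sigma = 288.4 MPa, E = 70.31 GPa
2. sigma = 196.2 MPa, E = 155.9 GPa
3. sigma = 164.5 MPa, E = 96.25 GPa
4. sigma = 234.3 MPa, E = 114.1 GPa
Model: a linearly elastic bar under uniaxial stress, so epsilon = sigma / E (SI units).
  Case 1: epsilon = (2.884 × 10⁸) / (7.031 × 10¹⁰) = 0.004102
  Case 2: epsilon = (1.962 × 10⁸) / (1.559 × 10¹¹) = 0.001258
  Case 3: epsilon = (1.645 × 10⁸) / (9.625 × 10¹⁰) = 0.001709
  Case 4: epsilon = (2.343 × 10⁸) / (1.141 × 10¹¹) = 0.002053
Ordering: 0.004102 (case 1) > 0.002053 (case 4) > 0.001709 (case 3) > 0.001258 (case 2)
Final answer: 1, 4, 3, 2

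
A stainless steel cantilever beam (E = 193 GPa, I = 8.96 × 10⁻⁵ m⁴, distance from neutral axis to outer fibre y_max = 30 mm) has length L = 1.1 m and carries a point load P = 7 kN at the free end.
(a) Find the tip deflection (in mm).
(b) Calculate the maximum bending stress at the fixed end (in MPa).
(a) Tip deflection of a cantilever with an end point load: δ = P·L^3 / (3·E·I). Convert P = 7 kN = 7000 N, E = 193 GPa = 1.93 × 10¹¹ Pa.
  δ = (7000 × 1.1^3) / (3 × (1.93 × 10¹¹) × (8.96 × 10⁻⁵)) = 0.0001796 m = 0.1796 mm
(b) Maximum bending moment at the fixed end: M = P·L = 7000 × 1.1 = 7700 N·m. Convert y_max = 30 mm = 0.03 m.
  σ = M·y_max / I = (7700 × 0.03) / (8.96 × 10⁻⁵) = 2.578 × 10⁶ Pa = 2.578 MPa
Final answer: (a) δ = 0.1796 mm, (b) σ = 2.578 MPa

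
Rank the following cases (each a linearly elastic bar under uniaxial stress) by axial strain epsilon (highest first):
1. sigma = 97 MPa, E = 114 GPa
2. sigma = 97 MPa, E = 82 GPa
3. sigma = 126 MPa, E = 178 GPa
Model: a linearly elastic bar under uniaxial stress, so epsilon = sigma / E (SI units).
  Case 1: epsilon = (9.7 × 10⁷) / (1.14 × 10¹¹) = 0.0008509
  Case 2: epsilon = (9.7 × 10⁷) / (8.2 × 10¹⁰) = 0.001183
  Case 3: epsilon = (1.26 × 10⁸) / (1.78 × 10¹¹) = 0.0007079
Ordering: 0.001183 (case 2) > 0.0008509 (case 1) > 0.0007079 (case 3)
Final answer: 2, 1, 3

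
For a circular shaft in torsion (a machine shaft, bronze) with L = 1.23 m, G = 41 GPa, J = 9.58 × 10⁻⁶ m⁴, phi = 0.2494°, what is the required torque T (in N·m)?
Model: a circular shaft in torsion, so phi = (T·L) / (G·J).
Solve for T: T = (phi·G·J) / L.
Convert to SI units:
  G = 41 GPa = 4.1 × 10¹⁰ Pa
  phi = 0.2494° = 0.004353 rad
Substitute:
  T = (0.004353 × (4.1 × 10¹⁰) × (9.58 × 10⁻⁶)) / 1.23
  T = 1390 N·m
Final answer: T = 1390 N·m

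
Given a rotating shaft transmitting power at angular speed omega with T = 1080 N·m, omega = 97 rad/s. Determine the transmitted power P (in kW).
Model: a rotating shaft transmitting power at angular speed omega, so P = T·omega.
Substitute:
  P = 1080 × 97
  P = 104800 W
Convert: P = 104800 W = 104.8 kW
Final answer: P = 104.8 kW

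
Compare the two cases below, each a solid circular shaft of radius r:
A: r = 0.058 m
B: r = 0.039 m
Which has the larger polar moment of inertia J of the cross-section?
Model: a solid circular shaft of radius r, so J = (π·r^4) / 2 (SI units).
  A: J = (π × 0.058^4) / 2 = 1.778 × 10⁻⁵ m⁴
  B: J = (π × 0.039^4) / 2 = 3.634 × 10⁻⁶ m⁴
1.778 × 10⁻⁵ m⁴ > 3.634 × 10⁻⁶ m⁴, so A is larger.
Final answer: A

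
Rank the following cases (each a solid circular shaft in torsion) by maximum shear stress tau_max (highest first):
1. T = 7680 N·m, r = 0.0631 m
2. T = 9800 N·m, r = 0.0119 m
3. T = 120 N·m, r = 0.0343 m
Model: a solid circular shaft in torsion, so tau_max = (2·T) / (π·r^3) (SI units).
  Case 1: tau_max = (2 × 7680) / (π × 0.0631^3) = 1.946 × 10⁷ Pa = 19.46 MPa
  Case 2: tau_max = (2 × 9800) / (π × 0.0119^3) = 3.702 × 10⁹ Pa = 3702 MPa
  Case 3: tau_max = (2 × 120) / (π × 0.0343^3) = 1.893 × 10⁶ Pa = 1.893 MPa
Ordering: 3702 MPa (case 2) > 19.46 MPa (case 1) > 1.893 MPa (case 3)
Final answer: 2, 1, 3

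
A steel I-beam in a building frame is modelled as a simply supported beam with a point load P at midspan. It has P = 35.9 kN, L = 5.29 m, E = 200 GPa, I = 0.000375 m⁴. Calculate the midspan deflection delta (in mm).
Model: a simply supported beam with a point load P at midspan, so delta = (P·L^3) / (48·E·I).
Convert to SI units:
  P = 35.9 kN = 35900 N
  E = 200 GPa = 2 × 10¹¹ Pa
Substitute:
  delta = (35900 × 5.29^3) / (48 × (2 × 10¹¹) × 0.000375)
  delta = 0.001476 m
Convert: delta = 0.001476 m = 1.476 mm
Final answer: delta = 1.476 mm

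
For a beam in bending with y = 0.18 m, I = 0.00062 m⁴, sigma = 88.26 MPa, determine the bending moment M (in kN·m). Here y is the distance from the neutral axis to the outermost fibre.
Model: a beam in bending, so sigma = (M·y) / I.
Solve for M: M = (sigma·I) / y.
Convert to SI units:
  sigma = 88.26 MPa = 8.826 × 10⁷ Pa
Substitute:
  M = ((8.826 × 10⁷) × 0.00062) / 0.18
  M = 304000 N·m
Convert: M = 304000 N·m = 304 kN·m
Final answer: M = 304 kN·m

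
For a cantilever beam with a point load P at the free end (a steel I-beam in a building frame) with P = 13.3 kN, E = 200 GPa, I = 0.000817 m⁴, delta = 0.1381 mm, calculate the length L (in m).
Model: a cantilever beam with a point load P at the free end, so delta = (P·L^3) / (3·E·I).
Solve for L: L = ((3·delta·E·I) / P)^(1/3).
Convert to SI units:
  P = 13.3 kN = 13300 N
  E = 200 GPa = 2 × 10¹¹ Pa
  delta = 0.1381 mm = 0.0001381 m
Substitute:
  L = ((3 × 0.0001381 × (2 × 10¹¹) × 0.000817) / 13300)^(1/3)
  L = 1.72 m
Final answer: L = 1.72 m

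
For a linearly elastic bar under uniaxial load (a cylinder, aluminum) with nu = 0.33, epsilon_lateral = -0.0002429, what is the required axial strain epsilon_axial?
Model: a linearly elastic bar under uniaxial load, so epsilon_lateral = -nu·epsilon_axial.
Solve for epsilon_axial: epsilon_axial = -epsilon_lateral / nu.
Substitute:
  epsilon_axial = -(-0.0002429) / 0.33
  epsilon_axial = 0.0007361
Final answer: epsilon_axial = 0.0007361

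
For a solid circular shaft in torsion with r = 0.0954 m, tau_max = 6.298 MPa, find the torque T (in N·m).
Model: a solid circular shaft in torsion, so tau_max = (2·T) / (π·r^3).
Solve for T: T = (π·tau_max·r^3) / 2.
Convert to SI units:
  tau_max = 6.298 MPa = 6.298 × 10⁶ Pa
Substitute:
  T = (π × (6.298 × 10⁶) × 0.0954^3) / 2
  T = 8589 N·m
Final answer: T = 8589 N·m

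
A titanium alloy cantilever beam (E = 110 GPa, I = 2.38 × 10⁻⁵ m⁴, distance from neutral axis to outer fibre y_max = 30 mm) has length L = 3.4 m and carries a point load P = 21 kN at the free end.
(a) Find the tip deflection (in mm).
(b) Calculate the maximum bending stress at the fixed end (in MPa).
(a) Tip deflection of a cantilever with an end point load: δ = P·L^3 / (3·E·I). Convert P = 21 kN = 21000 N, E = 110 GPa = 1.1 × 10¹¹ Pa.
  δ = (21000 × 3.4^3) / (3 × (1.1 × 10¹¹) × (2.38 × 10⁻⁵)) = 0.1051 m = 105.1 mm
(b) Maximum bending moment at the fixed end: M = P·L = 21000 × 3.4 = 71400 N·m. Convert y_max = 30 mm = 0.03 m.
  σ = M·y_max / I = (71400 × 0.03) / (2.38 × 10⁻⁵) = 9 × 10⁷ Pa = 90 MPa
Final answer: (a) δ = 105.1 mm, (b) σ = 90 MPa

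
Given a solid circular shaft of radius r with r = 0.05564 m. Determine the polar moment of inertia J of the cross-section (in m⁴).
Model: a solid circular shaft of radius r, so J = (π·r^4) / 2.
Substitute:
  J = (π × 0.05564^4) / 2
  J = 1.505 × 10⁻⁵ m⁴
Final answer: J = 1.505 × 10⁻⁵ m⁴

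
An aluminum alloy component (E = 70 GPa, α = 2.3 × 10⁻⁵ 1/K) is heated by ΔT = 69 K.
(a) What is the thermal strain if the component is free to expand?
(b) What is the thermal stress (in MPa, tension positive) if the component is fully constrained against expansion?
(a) Free thermal strain ε_th = α·ΔT = (2.3 × 10⁻⁵) × 69 = 0.001587
(b) Fully constrained, the expansion is suppressed, so σ = -E·α·ΔT. Convert E = 70 GPa = 7 × 10¹⁰ Pa.
  σ = -(7 × 10¹⁰) × (2.3 × 10⁻⁵) × 69 = -1.111 × 10⁸ Pa = -111.1 MPa (compressive)
Final answer: (a) ε_th = 0.001587, (b) σ = -111.1 MPa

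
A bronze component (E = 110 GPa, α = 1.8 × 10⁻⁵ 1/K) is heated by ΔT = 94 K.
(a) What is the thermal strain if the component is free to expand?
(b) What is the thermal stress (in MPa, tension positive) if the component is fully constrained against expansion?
(a) Free thermal strain ε_th = α·ΔT = (1.8 × 10⁻⁵) × 94 = 0.001692
(b) Fully constrained, the expansion is suppressed, so σ = -E·α·ΔT. Convert E = 110 GPa = 1.1 × 10¹¹ Pa.
  σ = -(1.1 × 10¹¹) × (1.8 × 10⁻⁵) × 94 = -1.861 × 10⁸ Pa = -186.1 MPa (compressive)
Final answer: (a) ε_th = 0.001692, (b) σ = -186.1 MPa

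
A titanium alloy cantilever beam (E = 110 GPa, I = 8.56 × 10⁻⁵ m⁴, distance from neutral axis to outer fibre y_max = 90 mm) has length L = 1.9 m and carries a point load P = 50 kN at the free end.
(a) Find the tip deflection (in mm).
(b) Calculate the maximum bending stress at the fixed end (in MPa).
(a) Tip deflection of a cantilever with an end point load: δ = P·L^3 / (3·E·I). Convert P = 50 kN = 50000 N, E = 110 GPa = 1.1 × 10¹¹ Pa.
  δ = (50000 × 1.9^3) / (3 × (1.1 × 10¹¹) × (8.56 × 10⁻⁵)) = 0.01214 m = 12.14 mm
(b) Maximum bending moment at the fixed end: M = P·L = 50000 × 1.9 = 95000 N·m. Convert y_max = 90 mm = 0.09 m.
  σ = M·y_max / I = (95000 × 0.09) / (8.56 × 10⁻⁵) = 9.988 × 10⁷ Pa = 99.88 MPa
Final answer: (a) δ = 12.14 mm, (b) σ = 99.88 MPa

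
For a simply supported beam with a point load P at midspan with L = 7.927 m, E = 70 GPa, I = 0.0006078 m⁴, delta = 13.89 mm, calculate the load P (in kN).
Model: a simply supported beam with a point load P at midspan, so delta = (P·L^3) / (48·E·I).
Solve for P: P = (48·delta·E·I) / L^3.
Convert to SI units:
  E = 70 GPa = 7 × 10¹⁰ Pa
  delta = 13.89 mm = 0.01389 m
Substitute:
  P = (48 × 0.01389 × (7 × 10¹⁰) × 0.0006078) / 7.927^3
  P = 56950 N
Convert: P = 56950 N = 56.95 kN
Final answer: P = 56.95 kN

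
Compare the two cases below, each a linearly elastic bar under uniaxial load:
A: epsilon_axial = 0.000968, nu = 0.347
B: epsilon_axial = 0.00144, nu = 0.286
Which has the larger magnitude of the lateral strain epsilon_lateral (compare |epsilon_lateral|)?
Model: a linearly elastic bar under uniaxial load, so epsilon_lateral = -nu·epsilon_axial (SI units).
  A: epsilon_lateral = -(0.347 × 0.000968) = -0.0003359
  B: epsilon_lateral = -(0.286 × 0.00144) = -0.0004118
|epsilon_lateral|: A = 0.0003359, B = 0.0004118, so B is larger in magnitude.
Final answer: B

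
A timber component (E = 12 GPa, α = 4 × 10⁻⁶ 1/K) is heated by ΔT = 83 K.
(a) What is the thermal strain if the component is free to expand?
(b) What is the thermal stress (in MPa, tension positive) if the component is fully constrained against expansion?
(a) Free thermal strain ε_th = α·ΔT = (4 × 10⁻⁶) × 83 = 0.000332
(b) Fully constrained, the expansion is suppressed, so σ = -E·α·ΔT. Convert E = 12 GPa = 1.2 × 10¹⁰ Pa.
  σ = -(1.2 × 10¹⁰) × (4 × 10⁻⁶) × 83 = -3.984 × 10⁶ Pa = -3.984 MPa (compressive)
Final answer: (a) ε_th = 0.000332, (b) σ = -3.984 MPa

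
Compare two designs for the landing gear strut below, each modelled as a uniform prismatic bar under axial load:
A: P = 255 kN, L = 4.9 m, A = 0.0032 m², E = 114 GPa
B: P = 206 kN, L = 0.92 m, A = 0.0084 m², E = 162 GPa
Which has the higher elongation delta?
Model: a uniform prismatic bar under axial load, so delta = (P·L) / (A·E) (SI units).
  A: delta = (255000 × 4.9) / (0.0032 × (1.14 × 10¹¹)) = 0.003425 m = 3.425 mm
  B: delta = (206000 × 0.92) / (0.0084 × (1.62 × 10¹¹)) = 0.0001393 m = 0.1393 mm
3.425 mm > 0.1393 mm, so A is larger.
Final answer: A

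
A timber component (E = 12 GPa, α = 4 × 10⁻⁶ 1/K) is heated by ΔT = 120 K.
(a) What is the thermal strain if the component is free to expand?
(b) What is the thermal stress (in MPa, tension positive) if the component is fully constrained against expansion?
(a) Free thermal strain ε_th = α·ΔT = (4 × 10⁻⁶) × 120 = 0.00048
(b) Fully constrained, the expansion is suppressed, so σ = -E·α·ΔT. Convert E = 12 GPa = 1.2 × 10¹⁰ Pa.
  σ = -(1.2 × 10¹⁰) × (4 × 10⁻⁶) × 120 = -5.76 × 10⁶ Pa = -5.76 MPa (compressive)
Final answer: (a) ε_th = 0.00048, (b) σ = -5.76 MPa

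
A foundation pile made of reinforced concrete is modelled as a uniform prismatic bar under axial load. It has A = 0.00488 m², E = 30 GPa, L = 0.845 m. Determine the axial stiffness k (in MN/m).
Model: a uniform prismatic bar under axial load, so k = (A·E) / L.
Convert to SI units:
  E = 30 GPa = 3 × 10¹⁰ Pa
Substitute:
  k = (0.00488 × (3 × 10¹⁰)) / 0.845
  k = 1.733 × 10⁸ N/m
Convert: k = 1.733 × 10⁸ N/m = 173.3 MN/m
Final answer: k = 173.3 MN/m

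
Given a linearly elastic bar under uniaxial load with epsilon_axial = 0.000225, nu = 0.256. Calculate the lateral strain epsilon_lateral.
Model: a linearly elastic bar under uniaxial load, so epsilon_lateral = -nu·epsilon_axial.
Substitute:
  epsilon_lateral = -(0.256 × 0.000225)
  epsilon_lateral = -5.76 × 10⁻⁵
Final answer: epsilon_lateral = -5.76 × 10⁻⁵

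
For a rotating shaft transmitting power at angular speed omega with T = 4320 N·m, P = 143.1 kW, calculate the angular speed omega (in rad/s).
Model: a rotating shaft transmitting power at angular speed omega, so P = T·omega.
Solve for omega: omega = P / T.
Convert to SI units:
  P = 143.1 kW = 143100 W
Substitute:
  omega = 143100 / 4320
  omega = 33.12 rad/s
Final answer: omega = 33.12 rad/s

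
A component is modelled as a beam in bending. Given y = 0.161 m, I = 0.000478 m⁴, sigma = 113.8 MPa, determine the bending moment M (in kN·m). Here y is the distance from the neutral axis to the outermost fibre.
Model: a beam in bending, so sigma = (M·y) / I.
Solve for M: M = (sigma·I) / y.
Convert to SI units:
  sigma = 113.8 MPa = 1.138 × 10⁸ Pa
Substitute:
  M = ((1.138 × 10⁸) × 0.000478) / 0.161
  M = 337900 N·m
Convert: M = 337900 N·m = 337.9 kN·m
Final answer: M = 337.9 kN·m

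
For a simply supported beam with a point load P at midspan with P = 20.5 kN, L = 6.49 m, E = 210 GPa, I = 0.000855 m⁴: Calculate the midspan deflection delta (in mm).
Model: a simply supported beam with a point load P at midspan, so delta = (P·L^3) / (48·E·I).
Convert to SI units:
  P = 20.5 kN = 20500 N
  E = 210 GPa = 2.1 × 10¹¹ Pa
Substitute:
  delta = (20500 × 6.49^3) / (48 × (2.1 × 10¹¹) × 0.000855)
  delta = 0.0006502 m
Convert: delta = 0.0006502 m = 0.6502 mm
Final answer: delta = 0.6502 mm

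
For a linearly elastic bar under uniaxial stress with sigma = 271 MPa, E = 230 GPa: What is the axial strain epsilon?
Model: a linearly elastic bar under uniaxial stress, so epsilon = sigma / E.
Convert to SI units:
  sigma = 271 MPa = 2.71 × 10⁸ Pa
  E = 230 GPa = 2.3 × 10¹¹ Pa
Substitute:
  epsilon = (2.71 × 10⁸) / (2.3 × 10¹¹)
  epsilon = 0.001178
Final answer: epsilon = 0.001178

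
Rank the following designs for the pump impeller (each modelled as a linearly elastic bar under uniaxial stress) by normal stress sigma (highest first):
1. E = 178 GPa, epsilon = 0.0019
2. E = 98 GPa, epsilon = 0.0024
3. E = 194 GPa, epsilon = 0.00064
Model: a linearly elastic bar under uniaxial stress, so sigma = E·epsilon (SI units).
  Case 1: sigma = (1.78 × 10¹¹) × 0.0019 = 3.382 × 10⁸ Pa = 338.2 MPa
  Case 2: sigma = (9.8 × 10¹⁰) × 0.0024 = 2.352 × 10⁸ Pa = 235.2 MPa
  Case 3: sigma = (1.94 × 10¹¹) × 0.00064 = 1.242 × 10⁸ Pa = 124.2 MPa
Ordering: 338.2 MPa (case 1) > 235.2 MPa (case 2) > 124.2 MPa (case 3)
Final answer: 1, 2, 3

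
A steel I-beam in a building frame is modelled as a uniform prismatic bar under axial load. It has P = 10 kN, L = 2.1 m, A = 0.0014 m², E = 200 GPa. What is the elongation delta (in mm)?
Model: a uniform prismatic bar under axial load, so delta = (P·L) / (A·E).
Convert to SI units:
  P = 10 kN = 10000 N
  E = 200 GPa = 2 × 10¹¹ Pa
Substitute:
  delta = (10000 × 2.1) / (0.0014 × (2 × 10¹¹))
  delta = 7.5 × 10⁻⁵ m
Convert: delta = 7.5 × 10⁻⁵ m = 0.075 mm
Final answer: delta = 0.075 mm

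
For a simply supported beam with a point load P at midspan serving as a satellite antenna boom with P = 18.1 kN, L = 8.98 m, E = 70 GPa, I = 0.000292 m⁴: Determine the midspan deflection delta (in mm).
Model: a simply supported beam with a point load P at midspan, so delta = (P·L^3) / (48·E·I).
Convert to SI units:
  P = 18.1 kN = 18100 N
  E = 70 GPa = 7 × 10¹⁰ Pa
Substitute:
  delta = (18100 × 8.98^3) / (48 × (7 × 10¹⁰) × 0.000292)
  delta = 0.01336 m
Convert: delta = 0.01336 m = 13.36 mm
Final answer: delta = 13.36 mm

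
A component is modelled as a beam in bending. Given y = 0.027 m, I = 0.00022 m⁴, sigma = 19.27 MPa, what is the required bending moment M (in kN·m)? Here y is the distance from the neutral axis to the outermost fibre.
Model: a beam in bending, so sigma = (M·y) / I.
Solve for M: M = (sigma·I) / y.
Convert to SI units:
  sigma = 19.27 MPa = 1.927 × 10⁷ Pa
Substitute:
  M = ((1.927 × 10⁷) × 0.00022) / 0.027
  M = 157000 N·m
Convert: M = 157000 N·m = 157 kN·m
Final answer: M = 157 kN·m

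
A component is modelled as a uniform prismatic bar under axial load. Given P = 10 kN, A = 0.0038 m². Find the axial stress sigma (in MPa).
Model: a uniform prismatic bar under axial load, so sigma = P / A.
Convert to SI units:
  P = 10 kN = 10000 N
Substitute:
  sigma = 10000 / 0.0038
  sigma = 2.632 × 10⁶ Pa
Convert: sigma = 2.632 × 10⁶ Pa = 2.632 MPa
Final answer: sigma = 2.632 MPa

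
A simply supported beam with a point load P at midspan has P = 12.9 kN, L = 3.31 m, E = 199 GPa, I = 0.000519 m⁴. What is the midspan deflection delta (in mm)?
Model: a simply supported beam with a point load P at midspan, so delta = (P·L^3) / (48·E·I).
Convert to SI units:
  P = 12.9 kN = 12900 N
  E = 199 GPa = 1.99 × 10¹¹ Pa
Substitute:
  delta = (12900 × 3.31^3) / (48 × (1.99 × 10¹¹) × 0.000519)
  delta = 9.437 × 10⁻⁵ m
Convert: delta = 9.437 × 10⁻⁵ m = 0.09437 mm
Final answer: delta = 0.09437 mm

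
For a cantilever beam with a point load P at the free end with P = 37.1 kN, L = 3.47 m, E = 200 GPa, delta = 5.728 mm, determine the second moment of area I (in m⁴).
Model: a cantilever beam with a point load P at the free end, so delta = (P·L^3) / (3·E·I).
Solve for I: I = (P·L^3) / (3·delta·E).
Convert to SI units:
  P = 37.1 kN = 37100 N
  E = 200 GPa = 2 × 10¹¹ Pa
  delta = 5.728 mm = 0.005728 m
Substitute:
  I = (37100 × 3.47^3) / (3 × 0.005728 × (2 × 10¹¹))
  I = 0.000451 m⁴
Final answer: I = 0.000451 m⁴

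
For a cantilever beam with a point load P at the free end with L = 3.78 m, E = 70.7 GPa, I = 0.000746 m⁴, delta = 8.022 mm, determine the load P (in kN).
Model: a cantilever beam with a point load P at the free end, so delta = (P·L^3) / (3·E·I).
Solve for P: P = (3·delta·E·I) / L^3.
Convert to SI units:
  E = 70.7 GPa = 7.07 × 10¹⁰ Pa
  delta = 8.022 mm = 0.008022 m
Substitute:
  P = (3 × 0.008022 × (7.07 × 10¹⁰) × 0.000746) / 3.78^3
  P = 23500 N
Convert: P = 23500 N = 23.5 kN
Final answer: P = 23.5 kN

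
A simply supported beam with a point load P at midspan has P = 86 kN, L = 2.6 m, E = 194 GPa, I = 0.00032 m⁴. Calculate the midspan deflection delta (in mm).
Model: a simply supported beam with a point load P at midspan, so delta = (P·L^3) / (48·E·I).
Convert to SI units:
  P = 86 kN = 86000 N
  E = 194 GPa = 1.94 × 10¹¹ Pa
Substitute:
  delta = (86000 × 2.6^3) / (48 × (1.94 × 10¹¹) × 0.00032)
  delta = 0.0005073 m
Convert: delta = 0.0005073 m = 0.5073 mm
Final answer: delta = 0.5073 mm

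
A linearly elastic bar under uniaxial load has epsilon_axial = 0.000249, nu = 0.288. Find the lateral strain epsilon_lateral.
Model: a linearly elastic bar under uniaxial load, so epsilon_lateral = -nu·epsilon_axial.
Substitute:
  epsilon_lateral = -(0.288 × 0.000249)
  epsilon_lateral = -7.171 × 10⁻⁵
Final answer: epsilon_lateral = -7.171 × 10⁻⁵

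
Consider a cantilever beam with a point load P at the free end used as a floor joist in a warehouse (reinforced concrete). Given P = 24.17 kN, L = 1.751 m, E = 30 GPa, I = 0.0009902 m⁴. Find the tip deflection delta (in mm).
Model: a cantilever beam with a point load P at the free end, so delta = (P·L^3) / (3·E·I).
Convert to SI units:
  P = 24.17 kN = 24170 N
  E = 30 GPa = 3 × 10¹⁰ Pa
Substitute:
  delta = (24170 × 1.751^3) / (3 × (3 × 10¹⁰) × 0.0009902)
  delta = 0.001456 m
Convert: delta = 0.001456 m = 1.456 mm
Final answer: delta = 1.456 mm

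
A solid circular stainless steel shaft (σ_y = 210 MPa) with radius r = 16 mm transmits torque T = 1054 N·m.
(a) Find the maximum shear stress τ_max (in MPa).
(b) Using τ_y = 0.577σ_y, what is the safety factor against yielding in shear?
(a) For a solid circular shaft, τ_max = T·r/J with J = π·r^4/2, i.e. τ_max = 2·T / (π·r^3). Convert r = 16 mm = 0.016 m.
  τ_max = (2 × 1054) / (π × 0.016^3) = 1.638 × 10⁸ Pa = 163.8 MPa
(b) τ_y = 0.577 × 210 = 121.17 MPa
  SF = τ_y/τ_max = 121.17 / 163.8 = 0.7397
Final answer: (a) τ_max = 163.8 MPa, (b) SF = 0.7397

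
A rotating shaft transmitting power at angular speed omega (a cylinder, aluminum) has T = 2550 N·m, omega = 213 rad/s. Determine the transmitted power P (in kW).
Model: a rotating shaft transmitting power at angular speed omega, so P = T·omega.
Substitute:
  P = 2550 × 213
  P = 543200 W
Convert: P = 543200 W = 543.2 kW
Final answer: P = 543.2 kW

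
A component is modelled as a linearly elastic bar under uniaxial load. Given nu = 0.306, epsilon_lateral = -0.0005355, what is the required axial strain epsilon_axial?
Model: a linearly elastic bar under uniaxial load, so epsilon_lateral = -nu·epsilon_axial.
Solve for epsilon_axial: epsilon_axial = -epsilon_lateral / nu.
Substitute:
  epsilon_axial = -(-0.0005355) / 0.306
  epsilon_axial = 0.00175
Final answer: epsilon_axial = 0.00175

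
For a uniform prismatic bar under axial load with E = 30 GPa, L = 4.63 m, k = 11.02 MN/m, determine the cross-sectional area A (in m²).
Model: a uniform prismatic bar under axial load, so k = (A·E) / L.
Solve for A: A = (k·L) / E.
Convert to SI units:
  E = 30 GPa = 3 × 10¹⁰ Pa
  k = 11.02 MN/m = 1.102 × 10⁷ N/m
Substitute:
  A = ((1.102 × 10⁷) × 4.63) / (3 × 10¹⁰)
  A = 0.001701 m²
Final answer: A = 0.001701 m²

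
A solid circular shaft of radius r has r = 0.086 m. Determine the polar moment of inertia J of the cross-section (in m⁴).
Model: a solid circular shaft of radius r, so J = (π·r^4) / 2.
Substitute:
  J = (π × 0.086^4) / 2
  J = 8.592 × 10⁻⁵ m⁴
Final answer: J = 8.592 × 10⁻⁵ m⁴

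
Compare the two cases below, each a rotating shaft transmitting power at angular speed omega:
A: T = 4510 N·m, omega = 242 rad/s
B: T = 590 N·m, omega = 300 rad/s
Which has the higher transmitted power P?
Model: a rotating shaft transmitting power at angular speed omega, so P = T·omega (SI units).
  A: P = 4510 × 242 = 1.091 × 10⁶ W = 1091 kW
  B: P = 590 × 300 = 177000 W = 177 kW
1091 kW > 177 kW, so A is larger.
Final answer: A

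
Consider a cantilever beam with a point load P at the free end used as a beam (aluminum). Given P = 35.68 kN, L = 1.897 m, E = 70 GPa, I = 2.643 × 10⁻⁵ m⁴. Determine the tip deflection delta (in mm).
Model: a cantilever beam with a point load P at the free end, so delta = (P·L^3) / (3·E·I).
Convert to SI units:
  P = 35.68 kN = 35680 N
  E = 70 GPa = 7 × 10¹⁰ Pa
Substitute:
  delta = (35680 × 1.897^3) / (3 × (7 × 10¹⁰) × (2.643 × 10⁻⁵))
  delta = 0.04388 m
Convert: delta = 0.04388 m = 43.88 mm
Final answer: delta = 43.88 mm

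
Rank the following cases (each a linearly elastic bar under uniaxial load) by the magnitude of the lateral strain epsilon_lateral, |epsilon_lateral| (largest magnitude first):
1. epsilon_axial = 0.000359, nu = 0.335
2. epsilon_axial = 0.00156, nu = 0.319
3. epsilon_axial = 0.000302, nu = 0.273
Model: a linearly elastic bar under uniaxial load, so epsilon_lateral = -nu·epsilon_axial (SI units).
  Case 1: epsilon_lateral = -(0.335 × 0.000359) = -0.0001203
  Case 2: epsilon_lateral = -(0.319 × 0.00156) = -0.0004976
  Case 3: epsilon_lateral = -(0.273 × 0.000302) = -8.245 × 10⁻⁵
Ordering by |epsilon_lateral|: 0.0004976 (case 2) > 0.0001203 (case 1) > 8.245 × 10⁻⁵ (case 3)
Final answer: 2, 1, 3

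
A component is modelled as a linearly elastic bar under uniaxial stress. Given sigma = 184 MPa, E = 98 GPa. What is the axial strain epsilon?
Model: a linearly elastic bar under uniaxial stress, so epsilon = sigma / E.
Convert to SI units:
  sigma = 184 MPa = 1.84 × 10⁸ Pa
  E = 98 GPa = 9.8 × 10¹⁰ Pa
Substitute:
  epsilon = (1.84 × 10⁸) / (9.8 × 10¹⁰)
  epsilon = 0.001878
Final answer: epsilon = 0.001878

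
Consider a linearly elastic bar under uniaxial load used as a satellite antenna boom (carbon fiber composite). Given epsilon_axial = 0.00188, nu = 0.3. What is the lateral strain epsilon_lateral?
Model: a linearly elastic bar under uniaxial load, so epsilon_lateral = -nu·epsilon_axial.
Substitute:
  epsilon_lateral = -(0.3 × 0.00188)
  epsilon_lateral = -0.000564
Final answer: epsilon_lateral = -0.000564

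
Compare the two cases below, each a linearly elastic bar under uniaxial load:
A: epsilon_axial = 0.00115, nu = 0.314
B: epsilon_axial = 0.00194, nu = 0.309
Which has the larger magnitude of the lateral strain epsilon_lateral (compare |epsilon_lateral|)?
Model: a linearly elastic bar under uniaxial load, so epsilon_lateral = -nu·epsilon_axial (SI units).
  A: epsilon_lateral = -(0.314 × 0.00115) = -0.0003611
  B: epsilon_lateral = -(0.309 × 0.00194) = -0.0005995
|epsilon_lateral|: A = 0.0003611, B = 0.0005995, so B is larger in magnitude.
Final answer: B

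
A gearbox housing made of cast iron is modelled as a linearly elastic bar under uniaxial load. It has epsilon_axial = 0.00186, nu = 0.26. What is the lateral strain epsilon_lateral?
Model: a linearly elastic bar under uniaxial load, so epsilon_lateral = -nu·epsilon_axial.
Substitute:
  epsilon_lateral = -(0.26 × 0.00186)
  epsilon_lateral = -0.0004836
Final answer: epsilon_lateral = -0.0004836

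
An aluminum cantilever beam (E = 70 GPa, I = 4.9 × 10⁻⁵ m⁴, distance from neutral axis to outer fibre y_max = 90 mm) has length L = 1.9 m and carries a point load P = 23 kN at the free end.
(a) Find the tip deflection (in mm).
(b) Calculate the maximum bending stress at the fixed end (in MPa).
(a) Tip deflection of a cantilever with an end point load: δ = P·L^3 / (3·E·I). Convert P = 23 kN = 23000 N, E = 70 GPa = 7 × 10¹⁰ Pa.
  δ = (23000 × 1.9^3) / (3 × (7 × 10¹⁰) × (4.9 × 10⁻⁵)) = 0.01533 m = 15.33 mm
(b) Maximum bending moment at the fixed end: M = P·L = 23000 × 1.9 = 43700 N·m. Convert y_max = 90 mm = 0.09 m.
  σ = M·y_max / I = (43700 × 0.09) / (4.9 × 10⁻⁵) = 8.027 × 10⁷ Pa = 80.27 MPa
Final answer: (a) δ = 15.33 mm, (b) σ = 80.27 MPa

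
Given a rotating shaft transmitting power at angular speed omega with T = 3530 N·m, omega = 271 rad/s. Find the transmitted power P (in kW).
Model: a rotating shaft transmitting power at angular speed omega, so P = T·omega.
Substitute:
  P = 3530 × 271
  P = 956600 W
Convert: P = 956600 W = 956.6 kW
Final answer: P = 956.6 kW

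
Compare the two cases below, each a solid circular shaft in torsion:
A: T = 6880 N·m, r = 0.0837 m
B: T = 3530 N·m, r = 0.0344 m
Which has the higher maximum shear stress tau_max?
Model: a solid circular shaft in torsion, so tau_max = (2·T) / (π·r^3) (SI units).
  A: tau_max = (2 × 6880) / (π × 0.0837^3) = 7.47 × 10⁶ Pa = 7.47 MPa
  B: tau_max = (2 × 3530) / (π × 0.0344^3) = 5.521 × 10⁷ Pa = 55.21 MPa
55.21 MPa > 7.47 MPa, so B is larger.
Final answer: B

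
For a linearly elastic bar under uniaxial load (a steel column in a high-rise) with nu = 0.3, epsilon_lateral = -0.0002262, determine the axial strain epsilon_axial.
Model: a linearly elastic bar under uniaxial load, so epsilon_lateral = -nu·epsilon_axial.
Solve for epsilon_axial: epsilon_axial = -epsilon_lateral / nu.
Substitute:
  epsilon_axial = -(-0.0002262) / 0.3
  epsilon_axial = 0.000754
Final answer: epsilon_axial = 0.000754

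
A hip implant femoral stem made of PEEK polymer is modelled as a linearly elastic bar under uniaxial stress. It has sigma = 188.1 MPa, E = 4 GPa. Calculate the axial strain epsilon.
Model: a linearly elastic bar under uniaxial stress, so epsilon = sigma / E.
Convert to SI units:
  sigma = 188.1 MPa = 1.881 × 10⁸ Pa
  E = 4 GPa = 4 × 10⁹ Pa
Substitute:
  epsilon = (1.881 × 10⁸) / (4 × 10⁹)
  epsilon = 0.04703
Final answer: epsilon = 0.04703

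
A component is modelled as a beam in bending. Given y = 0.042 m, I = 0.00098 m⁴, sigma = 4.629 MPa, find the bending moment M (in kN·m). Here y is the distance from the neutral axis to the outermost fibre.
Model: a beam in bending, so sigma = (M·y) / I.
Solve for M: M = (sigma·I) / y.
Convert to SI units:
  sigma = 4.629 MPa = 4.629 × 10⁶ Pa
Substitute:
  M = ((4.629 × 10⁶) × 0.00098) / 0.042
  M = 108000 N·m
Convert: M = 108000 N·m = 108 kN·m
Final answer: M = 108 kN·m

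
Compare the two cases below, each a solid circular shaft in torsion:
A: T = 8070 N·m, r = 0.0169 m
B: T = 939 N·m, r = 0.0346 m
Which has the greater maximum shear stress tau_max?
Model: a solid circular shaft in torsion, so tau_max = (2·T) / (π·r^3) (SI units).
  A: tau_max = (2 × 8070) / (π × 0.0169^3) = 1.064 × 10⁹ Pa = 1064 MPa
  B: tau_max = (2 × 939) / (π × 0.0346^3) = 1.443 × 10⁷ Pa = 14.43 MPa
1064 MPa > 14.43 MPa, so A is larger.
Final answer: A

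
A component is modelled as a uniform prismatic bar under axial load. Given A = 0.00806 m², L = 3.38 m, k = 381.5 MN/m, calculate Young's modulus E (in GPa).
Model: a uniform prismatic bar under axial load, so k = (A·E) / L.
Solve for E: E = (k·L) / A.
Convert to SI units:
  k = 381.5 MN/m = 3.815 × 10⁸ N/m
Substitute:
  E = ((3.815 × 10⁸) × 3.38) / 0.00806
  E = 1.6 × 10¹¹ Pa
Convert: E = 1.6 × 10¹¹ Pa = 160 GPa
Final answer: E = 160 GPa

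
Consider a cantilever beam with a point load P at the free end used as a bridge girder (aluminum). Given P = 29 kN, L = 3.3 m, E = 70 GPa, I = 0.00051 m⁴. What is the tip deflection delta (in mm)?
Model: a cantilever beam with a point load P at the free end, so delta = (P·L^3) / (3·E·I).
Convert to SI units:
  P = 29 kN = 29000 N
  E = 70 GPa = 7 × 10¹⁰ Pa
Substitute:
  delta = (29000 × 3.3^3) / (3 × (7 × 10¹⁰) × 0.00051)
  delta = 0.009731 m
Convert: delta = 0.009731 m = 9.731 mm
Final answer: delta = 9.731 mm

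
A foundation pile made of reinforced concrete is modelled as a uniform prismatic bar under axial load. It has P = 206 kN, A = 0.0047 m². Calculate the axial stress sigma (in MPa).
Model: a uniform prismatic bar under axial load, so sigma = P / A.
Convert to SI units:
  P = 206 kN = 206000 N
Substitute:
  sigma = 206000 / 0.0047
  sigma = 4.383 × 10⁷ Pa
Convert: sigma = 4.383 × 10⁷ Pa = 43.83 MPa
Final answer: sigma = 43.83 MPa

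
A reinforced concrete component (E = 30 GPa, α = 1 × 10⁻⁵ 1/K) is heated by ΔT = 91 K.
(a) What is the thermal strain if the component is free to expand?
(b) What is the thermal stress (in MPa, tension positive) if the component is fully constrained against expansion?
(a) Free thermal strain ε_th = α·ΔT = (1 × 10⁻⁵) × 91 = 0.00091
(b) Fully constrained, the expansion is suppressed, so σ = -E·α·ΔT. Convert E = 30 GPa = 3 × 10¹⁰ Pa.
  σ = -(3 × 10¹⁰) × (1 × 10⁻⁵) × 91 = -2.73 × 10⁷ Pa = -27.3 MPa (compressive)
Final answer: (a) ε_th = 0.00091, (b) σ = -27.3 MPa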